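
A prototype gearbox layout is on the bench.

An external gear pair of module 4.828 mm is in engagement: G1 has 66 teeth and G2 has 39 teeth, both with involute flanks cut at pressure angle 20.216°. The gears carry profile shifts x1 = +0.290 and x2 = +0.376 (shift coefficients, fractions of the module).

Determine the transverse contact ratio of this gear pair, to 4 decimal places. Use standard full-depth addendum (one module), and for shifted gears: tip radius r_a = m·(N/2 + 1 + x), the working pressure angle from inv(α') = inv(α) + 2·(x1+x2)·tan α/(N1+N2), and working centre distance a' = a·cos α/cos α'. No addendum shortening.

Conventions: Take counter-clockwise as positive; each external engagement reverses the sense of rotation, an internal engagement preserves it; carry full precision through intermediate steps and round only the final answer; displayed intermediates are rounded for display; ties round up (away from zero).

class = single-mesh tooth geometry [involute pair 66T × 39T, m = 4.828]
base radii: r_b1 = 149.509094, r_b2 = 88.346283
tip radii: r_a1 = 165.552120, r_a2 = 100.789328
inv(α') = inv(20.216°) + 2·(+0.290+0.376)·tan α/(66+39) = 0.02008114  ⇒  α' = 22.00960°
a' = a·cos α / cos α' = 253.4700·cos 20.216°/cos 22.00960° = 256.552651
action lengths: √(r_a1²−r_b1²) = 71.095256, √(r_a2²−r_b2²) = 48.512091
base pitch p_b = π·m·cos α = 14.233232
CR = (71.095256 + 48.512091 − 256.552651·sin 22.00960°)/14.233232 = 1.648339
contact ratio ≈ 1.6483

1.6483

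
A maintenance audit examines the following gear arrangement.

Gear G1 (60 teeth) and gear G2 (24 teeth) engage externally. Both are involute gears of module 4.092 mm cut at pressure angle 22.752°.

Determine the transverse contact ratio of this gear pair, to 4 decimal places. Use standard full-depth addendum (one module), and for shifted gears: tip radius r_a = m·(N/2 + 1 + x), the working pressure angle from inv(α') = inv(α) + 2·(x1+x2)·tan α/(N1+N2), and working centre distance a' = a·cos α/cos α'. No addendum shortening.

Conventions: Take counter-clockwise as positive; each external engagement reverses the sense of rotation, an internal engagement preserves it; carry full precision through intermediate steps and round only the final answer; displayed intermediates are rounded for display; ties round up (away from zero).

1.5756

recognized (one external pair, fixed centres): single-mesh tooth geometry, m = 4.092, N1 = 60, N2 = 24
base radii: r_b1 = 113.207734, r_b2 = 45.283094
tip radii: r_a1 = 126.852000, r_a2 = 53.196000
no profile shift: α' = α, a' = a
action lengths: √(r_a1²−r_b1²) = 57.231450, √(r_a2²−r_b2²) = 27.915154
base pitch p_b = π·m·cos α = 11.855086
CR = (57.231450 + 27.915154 − 171.864000·sin 22.75200°)/11.855086 = 1.575643
contact ratio ≈ 1.5756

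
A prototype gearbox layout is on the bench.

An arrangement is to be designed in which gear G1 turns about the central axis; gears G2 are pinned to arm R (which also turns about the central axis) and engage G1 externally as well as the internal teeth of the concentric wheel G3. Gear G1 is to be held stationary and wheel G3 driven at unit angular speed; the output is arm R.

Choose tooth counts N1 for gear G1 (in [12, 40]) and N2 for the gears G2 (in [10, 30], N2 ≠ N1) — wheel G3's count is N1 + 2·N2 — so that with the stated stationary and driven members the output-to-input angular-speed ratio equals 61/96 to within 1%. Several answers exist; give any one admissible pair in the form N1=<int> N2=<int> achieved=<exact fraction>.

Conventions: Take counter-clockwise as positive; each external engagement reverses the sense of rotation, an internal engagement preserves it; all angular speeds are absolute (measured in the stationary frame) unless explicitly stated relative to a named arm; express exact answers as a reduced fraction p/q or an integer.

N1=35 N2=13 achieved=61/96

planetary set to be sized for 61/96 (Willis relation)
Willis with ω_sun = 0: ω_arm/ω_ring = N3/(N1+N3); set equal to 61/96  ⇒  N3/N1 = (61/96)/(1 − 61/96) = 61/35
N3 = N1 + 2·N2  ⇒  N2/N1 = (N3/N1 − 1)/2 = (61/35 − 1)/2 = 13/35
smallest multiple with N1 ≥ 12 and N2 ≥ 10: k = 1  ⇒  N1 = 1·35 = 35, N2 = 1·13 = 13 (N1 ≤ 40, N2 ≤ 30, N2 ≠ N1 ✓), N3 = 35 + 2·13 = 61
check: N3/(N1+N3) with N1 = 35, N3 = 61 gives 61/96; |achieved − target| = 0 ≤ 61/9600 ✓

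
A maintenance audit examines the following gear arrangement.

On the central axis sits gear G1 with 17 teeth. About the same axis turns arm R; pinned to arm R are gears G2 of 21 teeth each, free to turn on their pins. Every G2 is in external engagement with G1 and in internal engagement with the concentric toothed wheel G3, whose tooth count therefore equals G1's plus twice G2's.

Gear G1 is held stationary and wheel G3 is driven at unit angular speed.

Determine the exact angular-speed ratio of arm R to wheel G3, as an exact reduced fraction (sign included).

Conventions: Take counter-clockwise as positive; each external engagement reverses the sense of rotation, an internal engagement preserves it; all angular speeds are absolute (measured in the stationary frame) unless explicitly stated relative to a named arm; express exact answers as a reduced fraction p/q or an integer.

59/76

planetary set (17T centre, 21T on arm, 59T internal) — Willis relation
ring teeth: 17 + 2·21 = 59
17(ω_sun−ω_arm) = −59(ω_ring−ω_arm),  ω_sun = 0, ω_ring = 1
17(0−ω_arm) = −59(1−ω_arm)  ⇒  76·ω_arm = 59  ⇒  ω_arm = 59/76
ω_out/ω_in = 59/76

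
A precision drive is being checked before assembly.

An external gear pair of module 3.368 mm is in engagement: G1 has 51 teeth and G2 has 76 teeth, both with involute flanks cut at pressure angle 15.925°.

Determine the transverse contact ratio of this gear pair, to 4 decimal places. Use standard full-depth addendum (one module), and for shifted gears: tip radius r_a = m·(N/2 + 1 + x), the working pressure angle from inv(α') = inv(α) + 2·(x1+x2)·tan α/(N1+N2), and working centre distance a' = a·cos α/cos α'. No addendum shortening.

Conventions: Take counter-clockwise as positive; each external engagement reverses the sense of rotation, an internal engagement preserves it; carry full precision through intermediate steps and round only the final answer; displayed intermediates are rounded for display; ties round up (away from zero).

2.0695

single-mesh involute tooth geometry (51T engaging 76T at module 3.368)
base radii: r_b1 = 82.587916, r_b2 = 123.072189
tip radii: r_a1 = 89.252000, r_a2 = 131.352000
no profile shift: α' = α, a' = a
action lengths: √(r_a1²−r_b1²) = 33.840147, √(r_a2²−r_b2²) = 45.897540
base pitch p_b = π·m·cos α = 10.174808
CR = (33.840147 + 45.897540 − 213.868000·sin 15.92500°)/10.174808 = 2.069507
contact ratio ≈ 2.0695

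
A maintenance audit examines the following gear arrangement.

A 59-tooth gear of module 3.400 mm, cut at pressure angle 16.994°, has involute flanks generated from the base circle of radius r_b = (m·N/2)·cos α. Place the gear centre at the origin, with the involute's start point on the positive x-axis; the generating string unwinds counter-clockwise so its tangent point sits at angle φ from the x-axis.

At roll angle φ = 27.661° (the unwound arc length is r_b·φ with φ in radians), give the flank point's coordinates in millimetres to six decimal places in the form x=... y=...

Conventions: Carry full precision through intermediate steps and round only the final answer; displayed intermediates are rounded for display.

x=106.455685 y=3.514548

class = single-mesh tooth geometry [base-circle involute, m = 3.400, 59T]
pitch radius r_p = m·N/2 = 3.400·59/2 = 100.300000
base radius r_b = r_p·cos α = 100.300000·cos 16.994° = 95.920437
roll angle φ = 27.661° = 0.48277552 rad
x = r_b·(cos φ + φ·sin φ) = 106.455685
y = r_b·(sin φ − φ·cos φ) = 3.514548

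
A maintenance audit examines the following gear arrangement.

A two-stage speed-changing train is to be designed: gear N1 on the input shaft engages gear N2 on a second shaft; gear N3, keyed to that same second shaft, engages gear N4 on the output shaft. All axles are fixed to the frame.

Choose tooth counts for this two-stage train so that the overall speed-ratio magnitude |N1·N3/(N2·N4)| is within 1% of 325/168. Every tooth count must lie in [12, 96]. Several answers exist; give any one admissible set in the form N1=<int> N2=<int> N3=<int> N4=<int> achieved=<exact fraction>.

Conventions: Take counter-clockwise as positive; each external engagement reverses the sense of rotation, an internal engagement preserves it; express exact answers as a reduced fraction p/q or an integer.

2-stage fixed-axis compound train for ratio 325/168
target = 325/168 in lowest terms: an exact hit needs N1·N3 = k·325 and N2·N4 = k·168 for one integer k, every count in [12, 96]; additionally prefer no 1:1 stage (N1 ≠ N2, N3 ≠ N4)
k = 1: N1·N3 = 325 = 13·25, N2·N4 = 168 = 12·14
achieved = 13·25/(12·14) = 325/168; |achieved − target| = 0 ≤ 13/672 ✓

N1=13 N2=12 N3=25 N4=14 achieved=325/168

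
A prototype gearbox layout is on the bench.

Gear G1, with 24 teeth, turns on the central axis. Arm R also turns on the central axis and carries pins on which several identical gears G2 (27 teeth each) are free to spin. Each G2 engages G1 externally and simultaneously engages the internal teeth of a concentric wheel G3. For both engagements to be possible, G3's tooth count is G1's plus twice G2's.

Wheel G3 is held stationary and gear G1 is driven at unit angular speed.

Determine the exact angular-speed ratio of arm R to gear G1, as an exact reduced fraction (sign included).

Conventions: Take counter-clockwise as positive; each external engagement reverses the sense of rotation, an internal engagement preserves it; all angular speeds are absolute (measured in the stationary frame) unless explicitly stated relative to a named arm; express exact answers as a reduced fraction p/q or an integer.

topology: planetary set — G1 24T / G2 27T / G3 78T, arm = carrier (Willis)
ring teeth: 24 + 2·27 = 78
24(ω_sun−ω_arm) = −78(ω_ring−ω_arm),  ω_ring = 0, ω_sun = 1
24(1−ω_arm) = −78(0−ω_arm)  ⇒  102·ω_arm = 24  ⇒  ω_arm = 4/17
ω_out/ω_in = 4/17

4/17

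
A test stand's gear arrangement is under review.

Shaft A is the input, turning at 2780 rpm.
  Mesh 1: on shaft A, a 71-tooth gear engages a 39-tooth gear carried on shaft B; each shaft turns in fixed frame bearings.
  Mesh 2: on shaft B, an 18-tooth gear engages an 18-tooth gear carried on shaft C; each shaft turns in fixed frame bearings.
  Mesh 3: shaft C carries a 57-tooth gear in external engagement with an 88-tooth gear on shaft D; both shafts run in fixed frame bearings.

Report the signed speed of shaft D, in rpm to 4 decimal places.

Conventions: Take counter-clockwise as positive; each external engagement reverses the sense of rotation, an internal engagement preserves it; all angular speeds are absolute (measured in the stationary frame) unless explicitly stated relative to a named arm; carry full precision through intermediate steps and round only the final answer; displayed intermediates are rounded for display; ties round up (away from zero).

topology: fixed-axis compound train — 3 meshes, A→D
mesh 1 [71T→39T]: ω = 2780.0000×71/39 = 5061.0256 rpm, sense flips to −
mesh 2 [18T→18T]: ω = 5061.0256×18/18 = 5061.0256 rpm, sense flips to +
mesh 3 [57T→88T]: ω = 5061.0256×57/88 = 3278.1643 rpm, sense flips to −
signed output speed = -3278.1643 rpm

-3278.1643 rpm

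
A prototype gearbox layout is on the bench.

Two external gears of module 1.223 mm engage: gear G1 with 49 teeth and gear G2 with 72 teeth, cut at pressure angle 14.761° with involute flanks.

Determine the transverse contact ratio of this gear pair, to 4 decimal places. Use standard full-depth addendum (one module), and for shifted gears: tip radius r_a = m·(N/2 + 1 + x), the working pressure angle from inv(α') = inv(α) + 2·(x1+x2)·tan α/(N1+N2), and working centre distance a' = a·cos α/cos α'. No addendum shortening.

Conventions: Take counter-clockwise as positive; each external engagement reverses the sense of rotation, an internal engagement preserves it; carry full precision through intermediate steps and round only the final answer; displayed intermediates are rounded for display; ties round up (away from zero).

topology: single-mesh involute geometry — m = 1.223, 49T/72T pair
base radii: r_b1 = 28.974616, r_b2 = 42.574946
tip radii: r_a1 = 31.186500, r_a2 = 45.251000
no profile shift: α' = α, a' = a
action lengths: √(r_a1²−r_b1²) = 11.535572, √(r_a2²−r_b2²) = 15.330590
base pitch p_b = π·m·cos α = 3.715365
CR = (11.535572 + 15.330590 − 73.991500·sin 14.76100°)/3.715365 = 2.157001
contact ratio ≈ 2.1570

2.1570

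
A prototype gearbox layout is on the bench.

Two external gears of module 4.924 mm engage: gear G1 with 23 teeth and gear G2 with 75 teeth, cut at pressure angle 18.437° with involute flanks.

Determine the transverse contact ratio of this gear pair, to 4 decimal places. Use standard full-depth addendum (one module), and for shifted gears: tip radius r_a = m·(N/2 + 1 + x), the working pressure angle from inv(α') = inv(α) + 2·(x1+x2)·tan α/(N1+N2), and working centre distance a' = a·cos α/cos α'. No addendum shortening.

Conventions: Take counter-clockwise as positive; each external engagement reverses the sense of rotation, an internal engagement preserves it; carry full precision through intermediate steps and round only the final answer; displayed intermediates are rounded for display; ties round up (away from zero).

recognized (one external pair, fixed centres): single-mesh tooth geometry, m = 4.924, N1 = 23, N2 = 75
base radii: r_b1 = 53.719499, r_b2 = 175.172280
tip radii: r_a1 = 61.550000, r_a2 = 189.574000
no profile shift: α' = α, a' = a
action lengths: √(r_a1²−r_b1²) = 30.043600, √(r_a2²−r_b2²) = 72.477401
base pitch p_b = π·m·cos α = 14.675199
CR = (30.043600 + 72.477401 − 241.276000·sin 18.43700°)/14.675199 = 1.786322
contact ratio ≈ 1.7863

1.7863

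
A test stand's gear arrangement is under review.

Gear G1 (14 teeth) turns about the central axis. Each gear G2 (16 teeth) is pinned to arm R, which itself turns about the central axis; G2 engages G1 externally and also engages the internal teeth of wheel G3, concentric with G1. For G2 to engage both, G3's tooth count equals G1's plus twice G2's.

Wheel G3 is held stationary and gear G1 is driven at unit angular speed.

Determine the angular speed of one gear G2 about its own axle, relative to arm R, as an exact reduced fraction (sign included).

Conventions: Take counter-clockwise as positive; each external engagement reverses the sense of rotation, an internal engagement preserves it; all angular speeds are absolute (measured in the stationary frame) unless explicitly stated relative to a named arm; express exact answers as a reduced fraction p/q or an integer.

-161/240

recognized (axles ride arm R): planetary set, 14/16/46 teeth
ring teeth: 14 + 2·16 = 46
14(ω_sun−ω_arm) = −46(ω_ring−ω_arm),  ω_ring = 0, ω_sun = 1
14(1−ω_arm) = −46(0−ω_arm)  ⇒  60·ω_arm = 14  ⇒  ω_arm = 7/30
sun–planet mesh: 14·(1−7/30) = −16·(ω_p−ω_arm)  ⇒  ω_p−ω_arm = -161/240
exact speed ratio = -161/240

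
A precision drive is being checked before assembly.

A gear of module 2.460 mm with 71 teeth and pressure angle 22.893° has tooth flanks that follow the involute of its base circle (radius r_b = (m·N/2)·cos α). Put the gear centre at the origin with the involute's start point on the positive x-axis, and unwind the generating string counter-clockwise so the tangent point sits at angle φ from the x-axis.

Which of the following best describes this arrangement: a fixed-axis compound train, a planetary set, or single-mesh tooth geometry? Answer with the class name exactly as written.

single-mesh tooth geometry

single-mesh involute tooth geometry (71T wheel at module 2.460)
classification: single-mesh tooth geometry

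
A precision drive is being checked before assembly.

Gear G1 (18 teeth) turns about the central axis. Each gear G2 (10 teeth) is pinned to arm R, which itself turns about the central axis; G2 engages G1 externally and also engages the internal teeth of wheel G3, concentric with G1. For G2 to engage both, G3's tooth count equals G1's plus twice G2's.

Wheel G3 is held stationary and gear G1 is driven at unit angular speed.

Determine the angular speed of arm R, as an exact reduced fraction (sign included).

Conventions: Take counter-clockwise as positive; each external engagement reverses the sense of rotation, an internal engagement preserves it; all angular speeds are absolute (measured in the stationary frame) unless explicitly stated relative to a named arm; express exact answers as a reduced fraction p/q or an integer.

planetary set (18T centre, 10T on arm, 38T internal) — Willis relation
ring teeth: 18 + 2·10 = 38
18(ω_sun−ω_arm) = −38(ω_ring−ω_arm),  ω_ring = 0, ω_sun = 1
18(1−ω_arm) = −38(0−ω_arm)  ⇒  56·ω_arm = 18  ⇒  ω_arm = 9/28
exact speed ratio = 9/28

9/28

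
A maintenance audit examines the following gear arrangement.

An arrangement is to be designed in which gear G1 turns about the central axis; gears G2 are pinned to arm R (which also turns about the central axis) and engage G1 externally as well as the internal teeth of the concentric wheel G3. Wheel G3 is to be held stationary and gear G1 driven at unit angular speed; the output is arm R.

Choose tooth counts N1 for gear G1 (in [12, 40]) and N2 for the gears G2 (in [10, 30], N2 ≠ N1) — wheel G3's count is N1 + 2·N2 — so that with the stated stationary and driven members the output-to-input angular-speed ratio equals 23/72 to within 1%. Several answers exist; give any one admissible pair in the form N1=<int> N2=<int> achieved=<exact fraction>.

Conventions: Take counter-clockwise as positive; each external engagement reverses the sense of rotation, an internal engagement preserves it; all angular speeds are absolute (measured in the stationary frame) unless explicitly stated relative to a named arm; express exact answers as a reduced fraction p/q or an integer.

N1=23 N2=13 achieved=23/72

design class (target 23/72): planetary set
Willis with ω_ring = 0: ω_arm/ω_sun = N1/(N1+N3); set equal to 23/72  ⇒  N3/N1 = 1/(23/72) − 1 = 49/23
N3 = N1 + 2·N2  ⇒  N2/N1 = (N3/N1 − 1)/2 = (49/23 − 1)/2 = 13/23
smallest multiple with N1 ≥ 12 and N2 ≥ 10: k = 1  ⇒  N1 = 1·23 = 23, N2 = 1·13 = 13 (N1 ≤ 40, N2 ≤ 30, N2 ≠ N1 ✓), N3 = 23 + 2·13 = 49
check: N1/(N1+N3) with N1 = 23, N3 = 49 gives 23/72; |achieved − target| = 0 ≤ 23/7200 ✓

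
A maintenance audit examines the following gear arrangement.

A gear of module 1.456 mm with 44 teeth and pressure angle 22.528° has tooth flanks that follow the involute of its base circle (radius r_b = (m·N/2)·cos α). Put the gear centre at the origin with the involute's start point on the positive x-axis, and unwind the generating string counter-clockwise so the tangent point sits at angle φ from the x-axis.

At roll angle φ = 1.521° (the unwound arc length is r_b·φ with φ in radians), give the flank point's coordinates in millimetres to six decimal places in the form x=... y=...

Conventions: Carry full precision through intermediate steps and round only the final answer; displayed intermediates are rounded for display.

x=29.598139 y=0.000184

topology: single-mesh involute geometry — m = 1.456, N = 44
pitch radius r_p = m·N/2 = 1.456·44/2 = 32.032000
base radius r_b = r_p·cos α = 32.032000·cos 22.528° = 29.587715
roll angle φ = 1.521° = 0.02654646 rad
x = r_b·(cos φ + φ·sin φ) = 29.598139
y = r_b·(sin φ − φ·cos φ) = 0.000184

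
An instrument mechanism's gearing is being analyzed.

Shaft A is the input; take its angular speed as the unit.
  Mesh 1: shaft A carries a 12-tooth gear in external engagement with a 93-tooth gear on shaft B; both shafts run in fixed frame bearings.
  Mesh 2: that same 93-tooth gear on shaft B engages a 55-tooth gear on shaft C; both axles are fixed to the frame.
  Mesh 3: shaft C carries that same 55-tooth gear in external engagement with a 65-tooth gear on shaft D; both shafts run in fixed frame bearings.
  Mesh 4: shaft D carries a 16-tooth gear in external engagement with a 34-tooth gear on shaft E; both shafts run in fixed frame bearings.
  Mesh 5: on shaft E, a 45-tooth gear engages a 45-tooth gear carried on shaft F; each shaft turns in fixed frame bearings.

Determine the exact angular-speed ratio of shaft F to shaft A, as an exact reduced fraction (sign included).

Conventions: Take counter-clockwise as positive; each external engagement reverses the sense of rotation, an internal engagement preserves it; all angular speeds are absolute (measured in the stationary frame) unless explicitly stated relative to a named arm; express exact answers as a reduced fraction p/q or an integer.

class = fixed-axis compound train [5 meshes; 5 ratios multiply, 5 sense flips]
mesh 1 [12T→93T]: running ratio 4/31, sense −
mesh 2 [93T→55T]: running ratio 12/55, sense +
mesh 3 [55T→65T]: running ratio 12/65, sense −
mesh 4 [16T→34T]: running ratio 96/1105, sense +
mesh 5 [45T→45T]: running ratio 96/1105, sense −
ω_out/ω_in = -96/1105

-96/1105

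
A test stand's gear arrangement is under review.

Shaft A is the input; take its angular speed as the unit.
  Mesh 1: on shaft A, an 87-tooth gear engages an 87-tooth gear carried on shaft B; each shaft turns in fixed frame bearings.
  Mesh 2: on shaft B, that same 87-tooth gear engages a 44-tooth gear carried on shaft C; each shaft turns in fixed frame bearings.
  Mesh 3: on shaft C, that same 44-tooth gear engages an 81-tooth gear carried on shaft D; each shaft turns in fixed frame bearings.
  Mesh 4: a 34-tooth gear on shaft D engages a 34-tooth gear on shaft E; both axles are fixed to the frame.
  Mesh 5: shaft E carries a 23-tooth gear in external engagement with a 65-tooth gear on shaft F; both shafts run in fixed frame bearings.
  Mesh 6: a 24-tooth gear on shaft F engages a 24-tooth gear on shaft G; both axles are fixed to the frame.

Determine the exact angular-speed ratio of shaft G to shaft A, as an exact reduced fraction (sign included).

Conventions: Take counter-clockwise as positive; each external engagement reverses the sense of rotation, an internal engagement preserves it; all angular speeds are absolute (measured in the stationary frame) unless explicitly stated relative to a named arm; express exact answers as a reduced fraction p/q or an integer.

class = fixed-axis compound train [6 meshes; 6 ratios multiply, 6 sense flips]
mesh 1 [87T→87T]: running ratio 1, sense −
mesh 2 [87T→44T]: running ratio 87/44, sense +
mesh 3 [44T→81T]: running ratio 29/27, sense −
mesh 4 [34T→34T]: running ratio 29/27, sense +
mesh 5 [23T→65T]: running ratio 667/1755, sense −
mesh 6 [24T→24T]: running ratio 667/1755, sense +
ω_out/ω_in = 667/1755

667/1755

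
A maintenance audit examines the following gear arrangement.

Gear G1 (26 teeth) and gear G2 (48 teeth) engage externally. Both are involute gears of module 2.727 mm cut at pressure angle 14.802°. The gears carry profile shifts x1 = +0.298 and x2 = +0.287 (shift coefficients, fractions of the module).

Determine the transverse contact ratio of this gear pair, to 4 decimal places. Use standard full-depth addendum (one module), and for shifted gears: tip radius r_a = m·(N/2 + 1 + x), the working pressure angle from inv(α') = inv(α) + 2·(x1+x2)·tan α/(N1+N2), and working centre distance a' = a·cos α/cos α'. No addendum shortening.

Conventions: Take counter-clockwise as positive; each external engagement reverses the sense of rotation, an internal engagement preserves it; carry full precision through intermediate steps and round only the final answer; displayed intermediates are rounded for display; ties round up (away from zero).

recognized (one external pair, fixed centres): single-mesh tooth geometry, m = 2.727, N1 = 26, N2 = 48
base radii: r_b1 = 34.274540, r_b2 = 63.276074
tip radii: r_a1 = 38.990646, r_a2 = 68.957649
inv(α') = inv(14.802°) + 2·(+0.298+0.287)·tan α/(26+48) = 0.01008309  ⇒  α' = 17.62408°
a' = a·cos α / cos α' = 100.8990·cos 14.802°/cos 17.62408° = 102.354789
action lengths: √(r_a1²−r_b1²) = 18.588340, √(r_a2²−r_b2²) = 27.409777
base pitch p_b = π·m·cos α = 8.282819
CR = (18.588340 + 27.409777 − 102.354789·sin 17.62408°)/8.282819 = 1.811957
contact ratio ≈ 1.8120

1.8120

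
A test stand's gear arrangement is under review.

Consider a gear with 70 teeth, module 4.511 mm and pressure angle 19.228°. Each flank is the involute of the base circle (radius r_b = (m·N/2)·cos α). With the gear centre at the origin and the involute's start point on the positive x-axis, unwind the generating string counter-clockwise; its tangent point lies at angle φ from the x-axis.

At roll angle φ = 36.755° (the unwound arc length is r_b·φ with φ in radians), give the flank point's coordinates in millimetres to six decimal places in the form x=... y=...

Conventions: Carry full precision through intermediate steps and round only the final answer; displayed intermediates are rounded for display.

x=176.667112 y=12.586177

recognized (one wheel, involute flank): single-mesh tooth geometry, m = 4.511, N = 70
pitch radius r_p = m·N/2 = 4.511·70/2 = 157.885000
base radius r_b = r_p·cos α = 157.885000·cos 19.228° = 149.077471
roll angle φ = 36.755° = 0.64149577 rad
x = r_b·(cos φ + φ·sin φ) = 176.667112
y = r_b·(sin φ − φ·cos φ) = 12.586177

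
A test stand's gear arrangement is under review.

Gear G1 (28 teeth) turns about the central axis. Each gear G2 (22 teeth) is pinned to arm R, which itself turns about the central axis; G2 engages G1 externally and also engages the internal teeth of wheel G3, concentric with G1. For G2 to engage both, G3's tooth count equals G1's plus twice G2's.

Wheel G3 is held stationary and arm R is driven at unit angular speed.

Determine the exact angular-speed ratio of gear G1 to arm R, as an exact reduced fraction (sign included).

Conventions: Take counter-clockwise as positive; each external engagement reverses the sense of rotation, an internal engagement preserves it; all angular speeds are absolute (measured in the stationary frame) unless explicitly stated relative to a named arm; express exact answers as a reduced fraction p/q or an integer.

25/7

planetary set (28T centre, 22T on arm, 72T internal) — Willis relation
ring teeth: 28 + 2·22 = 72
28(ω_sun−ω_arm) = −72(ω_ring−ω_arm),  ω_ring = 0, ω_arm = 1
ω_sun = 1 − (72/28)(0−1) = 25/7
ω_out/ω_in = 25/7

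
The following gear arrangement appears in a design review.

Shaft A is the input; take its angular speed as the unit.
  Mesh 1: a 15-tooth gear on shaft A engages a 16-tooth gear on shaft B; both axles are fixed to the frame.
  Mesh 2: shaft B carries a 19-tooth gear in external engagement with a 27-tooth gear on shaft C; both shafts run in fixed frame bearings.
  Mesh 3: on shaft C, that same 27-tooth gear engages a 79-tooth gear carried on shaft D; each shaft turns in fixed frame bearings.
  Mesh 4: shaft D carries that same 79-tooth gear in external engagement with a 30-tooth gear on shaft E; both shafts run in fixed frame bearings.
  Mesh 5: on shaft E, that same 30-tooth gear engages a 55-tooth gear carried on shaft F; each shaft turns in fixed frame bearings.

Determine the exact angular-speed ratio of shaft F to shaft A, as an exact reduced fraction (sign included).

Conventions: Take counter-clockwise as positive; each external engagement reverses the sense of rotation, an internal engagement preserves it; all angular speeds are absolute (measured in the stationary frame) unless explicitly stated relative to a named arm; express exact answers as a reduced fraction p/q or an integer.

class = fixed-axis compound train [5 meshes; 5 ratios multiply, 5 sense flips]
mesh 1 [15T→16T]: running ratio 15/16, sense −
mesh 2 [19T→27T]: running ratio 95/144, sense +
mesh 3 [27T→79T]: running ratio 285/1264, sense −
mesh 4 [79T→30T]: running ratio 19/32, sense +
mesh 5 [30T→55T]: running ratio 57/176, sense −
ω_out/ω_in = -57/176

-57/176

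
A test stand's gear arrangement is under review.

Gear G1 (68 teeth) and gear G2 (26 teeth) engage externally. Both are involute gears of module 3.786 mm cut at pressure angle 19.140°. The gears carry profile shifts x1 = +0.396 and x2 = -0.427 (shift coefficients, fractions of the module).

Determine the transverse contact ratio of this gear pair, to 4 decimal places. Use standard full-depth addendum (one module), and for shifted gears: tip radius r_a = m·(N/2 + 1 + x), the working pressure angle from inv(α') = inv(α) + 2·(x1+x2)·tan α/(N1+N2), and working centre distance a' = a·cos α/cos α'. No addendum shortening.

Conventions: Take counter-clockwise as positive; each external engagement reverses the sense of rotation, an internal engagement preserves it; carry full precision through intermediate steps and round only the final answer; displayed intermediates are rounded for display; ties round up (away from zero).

1.7975

topology: single-mesh involute geometry — m = 3.786, 68T/26T pair
base radii: r_b1 = 121.608168, r_b2 = 46.497241
tip radii: r_a1 = 134.009256, r_a2 = 51.387378
inv(α') = inv(19.140°) + 2·(+0.396-0.427)·tan α/(68+26) = 0.01277815  ⇒  α' = 19.03044°
a' = a·cos α / cos α' = 177.9420·cos 19.140°/cos 19.03044° = 177.824310
action lengths: √(r_a1²−r_b1²) = 56.302168, √(r_a2²−r_b2²) = 21.878510
base pitch p_b = π·m·cos α = 11.236568
CR = (56.302168 + 21.878510 − 177.824310·sin 19.03044°)/11.236568 = 1.797473
contact ratio ≈ 1.7975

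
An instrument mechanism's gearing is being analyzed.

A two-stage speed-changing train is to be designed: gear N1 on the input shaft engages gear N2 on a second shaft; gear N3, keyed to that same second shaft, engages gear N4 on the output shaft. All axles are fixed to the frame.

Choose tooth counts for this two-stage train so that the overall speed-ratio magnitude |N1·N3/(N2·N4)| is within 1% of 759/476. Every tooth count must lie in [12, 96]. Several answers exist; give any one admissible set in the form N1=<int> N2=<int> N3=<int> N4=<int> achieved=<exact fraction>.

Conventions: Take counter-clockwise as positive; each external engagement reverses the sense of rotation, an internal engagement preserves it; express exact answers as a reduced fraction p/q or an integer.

N1=23 N2=14 N3=33 N4=34 achieved=759/476

class = fixed-axis compound train [2-stage, 759/476 wanted]
target = 759/476 in lowest terms: an exact hit needs N1·N3 = k·759 and N2·N4 = k·476 for one integer k, every count in [12, 96]; additionally prefer no 1:1 stage (N1 ≠ N2, N3 ≠ N4)
k = 1: N1·N3 = 759 = 23·33, N2·N4 = 476 = 14·34
achieved = 23·33/(14·34) = 759/476; |achieved − target| = 0 ≤ 759/47600 ✓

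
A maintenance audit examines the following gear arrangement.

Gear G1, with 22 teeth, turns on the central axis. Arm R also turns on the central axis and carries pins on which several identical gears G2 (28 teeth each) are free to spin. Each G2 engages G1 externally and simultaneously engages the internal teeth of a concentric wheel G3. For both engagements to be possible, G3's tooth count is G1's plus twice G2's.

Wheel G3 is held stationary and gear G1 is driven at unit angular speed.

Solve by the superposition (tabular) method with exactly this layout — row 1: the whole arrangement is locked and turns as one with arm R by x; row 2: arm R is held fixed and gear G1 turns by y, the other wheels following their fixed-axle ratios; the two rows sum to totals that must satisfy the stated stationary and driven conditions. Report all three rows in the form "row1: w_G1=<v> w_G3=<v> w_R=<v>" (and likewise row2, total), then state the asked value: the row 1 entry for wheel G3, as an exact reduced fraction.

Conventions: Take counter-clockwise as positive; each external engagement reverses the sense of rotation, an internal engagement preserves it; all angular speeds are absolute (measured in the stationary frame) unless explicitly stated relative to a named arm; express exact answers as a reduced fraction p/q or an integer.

row1: w_G1=11/50 w_G3=11/50 w_R=11/50
row2: w_G1=39/50 w_G3=-11/50 w_R=0
total: w_G1=1 w_G3=0 w_R=11/50
asked value: 11/50

topology: planetary set — G1 22T / G2 28T / G3 78T, arm = carrier (Willis)
superposition row 1 [locked train]: every member turns x
superposition row 2 [arm held]: sun y, ring −(22/78)·y, arm 0
boundary: total ω_ring = x − (22/78)·y = 0 and total ω_sun = x + y = 1  ⇒  y = 39/50, x = 11/50
row 2 ring = −(22/78)·39/50 = -11/50
totals (row 1 + row 2): sun 11/50 + 39/50 = 1, ring 11/50 + (-11/50) = 0, arm 11/50 + 0 = 11/50
asked cell (row1, ring) = 11/50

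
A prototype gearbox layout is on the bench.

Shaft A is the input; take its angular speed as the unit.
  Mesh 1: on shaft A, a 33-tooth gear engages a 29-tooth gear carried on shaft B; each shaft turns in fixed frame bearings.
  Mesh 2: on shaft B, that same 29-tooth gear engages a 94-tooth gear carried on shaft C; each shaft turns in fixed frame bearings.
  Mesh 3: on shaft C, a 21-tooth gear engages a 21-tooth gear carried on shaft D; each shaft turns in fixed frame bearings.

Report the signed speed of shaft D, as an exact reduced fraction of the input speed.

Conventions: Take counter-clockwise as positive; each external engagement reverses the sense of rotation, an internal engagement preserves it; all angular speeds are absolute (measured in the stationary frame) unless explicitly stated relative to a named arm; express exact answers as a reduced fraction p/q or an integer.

-33/94

3-mesh fixed-axis compound train (all bearings frame-fixed)
mesh 1 [33T→29T]: |ω|/ω_in = 1×33/29 = 33/29, sense flips to −
mesh 2 [29T→94T]: |ω|/ω_in = (33/29)×29/94 = 33/94, sense flips to +
mesh 3 [21T→21T]: |ω|/ω_in = (33/94)×21/21 = 33/94, sense flips to −
signed output speed (× input speed) = -33/94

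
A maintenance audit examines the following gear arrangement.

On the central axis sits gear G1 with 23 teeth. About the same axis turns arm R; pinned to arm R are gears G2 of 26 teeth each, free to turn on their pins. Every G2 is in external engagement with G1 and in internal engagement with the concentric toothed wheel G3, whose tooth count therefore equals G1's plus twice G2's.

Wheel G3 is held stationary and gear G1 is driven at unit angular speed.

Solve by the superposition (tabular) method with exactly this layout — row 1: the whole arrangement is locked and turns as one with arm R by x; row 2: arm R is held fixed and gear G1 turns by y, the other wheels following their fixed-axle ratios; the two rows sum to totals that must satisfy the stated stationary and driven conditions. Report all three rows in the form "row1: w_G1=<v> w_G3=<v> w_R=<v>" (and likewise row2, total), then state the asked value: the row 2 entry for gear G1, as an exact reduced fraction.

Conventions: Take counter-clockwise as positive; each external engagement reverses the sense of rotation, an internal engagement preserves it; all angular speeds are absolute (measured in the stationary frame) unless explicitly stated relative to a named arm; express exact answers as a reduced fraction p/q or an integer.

row1: w_G1=23/98 w_G3=23/98 w_R=23/98
row2: w_G1=75/98 w_G3=-23/98 w_R=0
total: w_G1=1 w_G3=0 w_R=23/98
asked value: 75/98

recognized (axles ride arm R): planetary set, 23/26/75 teeth
row 1: whole set turns with the arm by x
row 2 (arm held, sun turns y): ω_ring = −(23/75)·y, ω_arm = 0
boundary: total ω_ring = x − (23/75)·y = 0 and total ω_sun = x + y = 1  ⇒  y = 75/98, x = 23/98
row 2 ring = −(23/75)·75/98 = -23/98
totals (row 1 + row 2): sun 23/98 + 75/98 = 1, ring 23/98 + (-23/98) = 0, arm 23/98 + 0 = 23/98
asked cell (row2, sun) = 75/98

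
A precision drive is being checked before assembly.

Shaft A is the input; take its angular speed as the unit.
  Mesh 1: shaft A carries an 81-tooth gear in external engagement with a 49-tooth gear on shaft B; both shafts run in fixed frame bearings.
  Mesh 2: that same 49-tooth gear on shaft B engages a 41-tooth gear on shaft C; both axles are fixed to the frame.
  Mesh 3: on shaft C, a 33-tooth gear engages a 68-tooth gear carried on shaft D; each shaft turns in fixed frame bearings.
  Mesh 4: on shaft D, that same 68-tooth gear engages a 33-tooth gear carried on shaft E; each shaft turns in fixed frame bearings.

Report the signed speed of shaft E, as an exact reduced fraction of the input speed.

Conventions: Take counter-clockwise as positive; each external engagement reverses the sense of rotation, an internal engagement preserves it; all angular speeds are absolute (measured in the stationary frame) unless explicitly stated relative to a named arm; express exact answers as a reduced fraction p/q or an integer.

4-mesh fixed-axis compound train (all bearings frame-fixed)
mesh 1 [81T→49T]: |ω|/ω_in = 1×81/49 = 81/49, sense flips to −
mesh 2 [49T→41T]: |ω|/ω_in = (81/49)×49/41 = 81/41, sense flips to +
mesh 3 [33T→68T]: |ω|/ω_in = (81/41)×33/68 = 2673/2788, sense flips to −
mesh 4 [68T→33T]: |ω|/ω_in = (2673/2788)×68/33 = 81/41, sense flips to +
signed output speed (× input speed) = 81/41

81/41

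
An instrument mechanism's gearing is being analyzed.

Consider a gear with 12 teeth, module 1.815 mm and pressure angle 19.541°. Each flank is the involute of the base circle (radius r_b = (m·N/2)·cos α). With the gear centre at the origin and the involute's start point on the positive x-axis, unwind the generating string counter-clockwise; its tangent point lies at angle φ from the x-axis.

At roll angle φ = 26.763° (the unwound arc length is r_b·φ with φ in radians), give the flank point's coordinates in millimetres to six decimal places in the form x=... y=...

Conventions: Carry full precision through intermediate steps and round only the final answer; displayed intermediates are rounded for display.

topology: single-mesh involute geometry — m = 1.815, N = 12
pitch radius r_p = m·N/2 = 1.815·12/2 = 10.890000
base radius r_b = r_p·cos α = 10.890000·cos 19.541° = 10.262762
roll angle φ = 26.763° = 0.46710247 rad
x = r_b·(cos φ + φ·sin φ) = 11.322018
y = r_b·(sin φ − φ·cos φ) = 0.341094

x=11.322018 y=0.341094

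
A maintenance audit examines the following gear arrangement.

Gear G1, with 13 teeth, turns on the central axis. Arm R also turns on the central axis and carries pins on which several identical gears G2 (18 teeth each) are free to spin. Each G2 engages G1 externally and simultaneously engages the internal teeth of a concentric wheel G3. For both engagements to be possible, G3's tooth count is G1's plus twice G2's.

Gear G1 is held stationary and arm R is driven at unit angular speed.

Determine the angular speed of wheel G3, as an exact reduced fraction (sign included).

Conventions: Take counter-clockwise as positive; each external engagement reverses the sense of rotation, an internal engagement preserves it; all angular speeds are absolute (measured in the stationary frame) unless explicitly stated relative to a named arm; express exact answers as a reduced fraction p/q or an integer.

62/49

planetary set (13T centre, 18T on arm, 49T internal) — Willis relation
ring teeth: 13 + 2·18 = 49
13(ω_sun−ω_arm) = −49(ω_ring−ω_arm),  ω_sun = 0, ω_arm = 1
ω_ring = 1 − (13/49)(0−1) = 62/49
exact speed ratio = 62/49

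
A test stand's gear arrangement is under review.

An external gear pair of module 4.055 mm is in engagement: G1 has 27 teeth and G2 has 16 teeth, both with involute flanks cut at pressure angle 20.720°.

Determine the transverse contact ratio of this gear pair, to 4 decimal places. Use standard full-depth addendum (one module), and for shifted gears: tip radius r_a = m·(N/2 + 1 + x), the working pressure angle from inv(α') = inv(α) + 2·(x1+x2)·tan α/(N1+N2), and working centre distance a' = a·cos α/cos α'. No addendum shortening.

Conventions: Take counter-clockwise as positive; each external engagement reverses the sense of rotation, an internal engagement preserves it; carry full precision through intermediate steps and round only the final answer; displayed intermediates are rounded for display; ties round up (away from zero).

single-mesh involute tooth geometry (27T engaging 16T at module 4.055)
base radii: r_b1 = 51.201787, r_b2 = 30.341800
tip radii: r_a1 = 58.797500, r_a2 = 36.495000
no profile shift: α' = α, a' = a
action lengths: √(r_a1²−r_b1²) = 28.905414, √(r_a2²−r_b2²) = 20.279551
base pitch p_b = π·m·cos α = 11.915197
CR = (28.905414 + 20.279551 − 87.182500·sin 20.72000°)/11.915197 = 1.539184
contact ratio ≈ 1.5392

1.5392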